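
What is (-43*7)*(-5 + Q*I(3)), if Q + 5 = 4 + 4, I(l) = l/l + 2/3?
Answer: 0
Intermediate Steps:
I(l) = 5/3 (I(l) = 1 + 2*(1/3) = 1 + 2/3 = 5/3)
Q = 3 (Q = -5 + (4 + 4) = -5 + 8 = 3)
(-43*7)*(-5 + Q*I(3)) = (-43*7)*(-5 + 3*(5/3)) = -301*(-5 + 5) = -301*0 = 0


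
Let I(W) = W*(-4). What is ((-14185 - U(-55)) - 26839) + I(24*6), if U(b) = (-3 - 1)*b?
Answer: -41820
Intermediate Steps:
I(W) = -4*W
U(b) = -4*b
((-14185 - U(-55)) - 26839) + I(24*6) = ((-14185 - (-4)*(-55)) - 26839) - 96*6 = ((-14185 - 1*220) - 26839) - 4*144 = ((-14185 - 220) - 26839) - 576 = (-14405 - 26839) - 576 = -41244 - 576 = -41820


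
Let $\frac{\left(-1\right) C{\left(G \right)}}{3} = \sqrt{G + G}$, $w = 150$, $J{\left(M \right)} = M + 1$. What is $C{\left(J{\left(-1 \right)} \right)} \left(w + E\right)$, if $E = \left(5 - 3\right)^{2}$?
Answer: $0$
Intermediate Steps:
$J{\left(M \right)} = 1 + M$
$E = 4$ ($E = \left(5 - 3\right)^{2} = 2^{2} = 4$)
$C{\left(G \right)} = - 3 \sqrt{2} \sqrt{G}$ ($C{\left(G \right)} = - 3 \sqrt{G + G} = - 3 \sqrt{2 G} = - 3 \sqrt{2} \sqrt{G}$)
$C{\left(J{\left(-1 \right)} \right)} \left(w + E\right) = - 3 \sqrt{2} \sqrt{1 - 1} \left(150 + 4\right) = - 3 \sqrt{2} \sqrt{0} \cdot 154 = \left(-3\right) \sqrt{2} \cdot 0 \cdot 154 = 0 \cdot 154 = 0$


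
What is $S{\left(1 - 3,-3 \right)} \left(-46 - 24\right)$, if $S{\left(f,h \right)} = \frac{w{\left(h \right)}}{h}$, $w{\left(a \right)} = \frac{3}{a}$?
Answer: $- \frac{70}{3} \approx -23.333$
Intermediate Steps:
$S{\left(f,h \right)} = \frac{3}{h^{2}}$ ($S{\left(f,h \right)} = \frac{3 \frac{1}{h}}{h} = \frac{3}{h^{2}}$)
$S{\left(1 - 3,-3 \right)} \left(-46 - 24\right) = \frac{3}{9} \left(-46 - 24\right) = 3 \cdot \frac{1}{9} \left(-70\right) = \frac{1}{3} \left(-70\right) = - \frac{70}{3}$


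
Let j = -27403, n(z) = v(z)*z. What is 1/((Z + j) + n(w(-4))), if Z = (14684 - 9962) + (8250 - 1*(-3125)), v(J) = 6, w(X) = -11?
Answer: -1/11372 ≈ -8.7935e-5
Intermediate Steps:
n(z) = 6*z
Z = 16097 (Z = 4722 + (8250 + 3125) = 4722 + 11375 = 16097)
1/((Z + j) + n(w(-4))) = 1/((16097 - 27403) + 6*(-11)) = 1/(-11306 - 66) = 1/(-11372) = -1/11372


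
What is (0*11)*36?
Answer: 0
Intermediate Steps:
(0*11)*36 = 0*36 = 0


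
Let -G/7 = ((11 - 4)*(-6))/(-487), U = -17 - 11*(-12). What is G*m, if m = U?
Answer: -33810/487 ≈ -69.425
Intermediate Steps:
U = 115 (U = -17 + 132 = 115)
m = 115
G = -294/487 (G = -7*(11 - 4)*(-6)/(-487) = -7*7*(-6)*(-1)/487 = -(-294)*(-1)/487 = -7*42/487 = -294/487 ≈ -0.60370)
G*m = -294/487*115 = -33810/487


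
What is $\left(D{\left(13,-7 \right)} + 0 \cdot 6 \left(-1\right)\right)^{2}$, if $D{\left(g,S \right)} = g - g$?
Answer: $0$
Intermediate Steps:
$D{\left(g,S \right)} = 0$
$\left(D{\left(13,-7 \right)} + 0 \cdot 6 \left(-1\right)\right)^{2} = \left(0 + 0 \cdot 6 \left(-1\right)\right)^{2} = \left(0 + 0 \left(-1\right)\right)^{2} = \left(0 + 0\right)^{2} = 0^{2} = 0$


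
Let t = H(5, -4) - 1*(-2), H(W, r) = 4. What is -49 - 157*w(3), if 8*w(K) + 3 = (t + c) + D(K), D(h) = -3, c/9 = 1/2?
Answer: -2197/16 ≈ -137.31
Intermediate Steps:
c = 9/2 ≈ 4.5000
t = 6 (t = 4 - 1*(-2) = 4 + 2 = 6)
w(K) = 9/16 (w(K) = -3/8 + ((6 + 9/2) - 3)/8 = -3/8 + (21/2 - 3)/8 = -3/8 + (1/8)*(15/2) = -3/8 + 15/16 = 9/16)
-49 - 157*w(3) = -49 - 157*9/16 = -49 - 1413/16 = -2197/16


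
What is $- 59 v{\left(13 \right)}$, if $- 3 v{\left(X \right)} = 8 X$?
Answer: $\frac{6136}{3} \approx 2045.3$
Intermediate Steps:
$v{\left(X \right)} = - \frac{8 X}{3}$
$- 59 v{\left(13 \right)} = - 59 \left(\left(- \frac{8}{3}\right) 13\right) = \left(-59\right) \left(- \frac{104}{3}\right) = \frac{6136}{3}$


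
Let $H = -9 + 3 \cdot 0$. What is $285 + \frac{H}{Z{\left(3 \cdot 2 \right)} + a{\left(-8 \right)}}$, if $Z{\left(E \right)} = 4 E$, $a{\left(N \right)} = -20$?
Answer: $\frac{1131}{4} \approx 282.75$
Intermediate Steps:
$H = -9$ ($H = -9 + 0 = -9$)
$285 + \frac{H}{Z{\left(3 \cdot 2 \right)} + a{\left(-8 \right)}} = 285 + \frac{1}{4 \cdot 3 \cdot 2 - 20} \left(-9\right) = 285 + \frac{1}{4 \cdot 6 - 20} \left(-9\right) = 285 + \frac{1}{24 - 20} \left(-9\right) = 285 + \frac{1}{4} \left(-9\right) = 285 - \frac{9}{4} = \frac{1131}{4}$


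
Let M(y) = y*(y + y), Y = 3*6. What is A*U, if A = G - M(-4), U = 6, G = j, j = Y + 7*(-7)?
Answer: -378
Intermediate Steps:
Y = 18
j = -31 (j = 18 + 7*(-7) = 18 - 49 = -31)
G = -31
M(y) = 2*y**2 (M(y) = y*(2*y) = 2*y**2)
A = -63 (A = -31 - 2*(-4)**2 = -31 - 2*16 = -31 - 1*32 = -31 - 32 = -63)
A*U = -63*6 = -378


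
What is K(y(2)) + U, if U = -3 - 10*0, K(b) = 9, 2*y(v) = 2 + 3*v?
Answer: 6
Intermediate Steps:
y(v) = 1 + 3*v/2 (y(v) = (2 + 3*v)/2 = 1 + 3*v/2)
U = -3 (U = -3 + 0 = -3)
K(y(2)) + U = 9 - 3 = 6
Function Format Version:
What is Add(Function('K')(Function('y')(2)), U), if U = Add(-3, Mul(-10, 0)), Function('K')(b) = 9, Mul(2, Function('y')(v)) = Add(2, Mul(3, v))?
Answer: 6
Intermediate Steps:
Function('y')(v) = Add(1, Mul(Rational(3, 2), v)) (Function('y')(v) = Mul(Rational(1, 2), Add(2, Mul(3, v))) = Add(1, Mul(Rational(3, 2), v)))
U = -3 (U = Add(-3, 0) = -3)
Add(Function('K')(Function('y')(2)), U) = Add(9, -3) = 6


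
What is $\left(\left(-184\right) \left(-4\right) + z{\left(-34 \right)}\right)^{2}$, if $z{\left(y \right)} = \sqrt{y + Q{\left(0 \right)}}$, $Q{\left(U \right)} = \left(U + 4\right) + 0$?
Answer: $\left(736 + i \sqrt{30}\right)^{2} \approx 5.4167 \cdot 10^{5} + 8063.0 i$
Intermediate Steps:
$Q{\left(U \right)} = 4 + U$ ($Q{\left(U \right)} = \left(4 + U\right) + 0 = 4 + U$)
$z{\left(y \right)} = \sqrt{4 + y}$ ($z{\left(y \right)} = \sqrt{y + \left(4 + 0\right)} = \sqrt{y + 4} = \sqrt{4 + y}$)
$\left(\left(-184\right) \left(-4\right) + z{\left(-34 \right)}\right)^{2} = \left(\left(-184\right) \left(-4\right) + \sqrt{4 - 34}\right)^{2} = \left(736 + \sqrt{-30}\right)^{2} = \left(736 + i \sqrt{30}\right)^{2}$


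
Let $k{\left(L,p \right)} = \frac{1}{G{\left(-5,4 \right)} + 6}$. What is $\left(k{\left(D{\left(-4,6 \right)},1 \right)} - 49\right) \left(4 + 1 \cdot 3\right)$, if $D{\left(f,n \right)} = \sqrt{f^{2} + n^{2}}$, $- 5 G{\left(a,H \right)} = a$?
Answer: $-342$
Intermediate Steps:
$G{\left(a,H \right)} = - \frac{a}{5}$
$k{\left(L,p \right)} = \frac{1}{7}$ ($k{\left(L,p \right)} = \frac{1}{\left(- \frac{1}{5}\right) \left(-5\right) + 6} = \frac{1}{1 + 6} = \frac{1}{7}$)
$\left(k{\left(D{\left(-4,6 \right)},1 \right)} - 49\right) \left(4 + 1 \cdot 3\right) = \left(\frac{1}{7} - 49\right) \left(4 + 1 \cdot 3\right) = - \frac{342 \left(4 + 3\right)}{7} = \left(- \frac{342}{7}\right) 7 = -342$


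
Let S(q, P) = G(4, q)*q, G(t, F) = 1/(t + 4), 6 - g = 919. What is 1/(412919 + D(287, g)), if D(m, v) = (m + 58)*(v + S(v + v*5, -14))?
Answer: -4/553219 ≈ -7.2304e-6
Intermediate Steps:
g = -913 (g = 6 - 1*919 = 6 - 919 = -913)
G(t, F) = 1/(4 + t)
S(q, P) = q/8 (S(q, P) = q/(4 + 4) = q/8)
D(m, v) = 7*v*(58 + m)/4 (D(m, v) = (m + 58)*(v + (v + v*5)/8) = (58 + m)*(v + (v + 5*v)/8) = (58 + m)*(v + (6*v)/8) = (58 + m)*(v + 3*v/4) = (58 + m)*(7*v/4) = 7*v*(58 + m)/4)
1/(412919 + D(287, g)) = 1/(412919 + (7/4)*(-913)*(58 + 287)) = 1/(412919 + (7/4)*(-913)*345) = 1/(412919 - 2204895/4) = 1/(-553219/4) = -4/553219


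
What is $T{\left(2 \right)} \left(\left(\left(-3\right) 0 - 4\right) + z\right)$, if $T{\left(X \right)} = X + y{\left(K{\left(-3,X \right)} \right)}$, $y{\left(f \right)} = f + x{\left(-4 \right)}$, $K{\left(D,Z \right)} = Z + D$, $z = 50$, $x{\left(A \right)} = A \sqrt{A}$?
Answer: $46 - 368 i \approx 46.0 - 368.0 i$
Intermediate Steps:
$x{\left(A \right)} = A^{\frac{3}{2}}$
$K{\left(D,Z \right)} = D + Z$
$y{\left(f \right)} = f - 8 i$ ($y{\left(f \right)} = f + \left(-4\right)^{\frac{3}{2}} = f - 8 i$)
$T{\left(X \right)} = -3 - 8 i + 2 X$ ($T{\left(X \right)} = X - \left(3 - X + 8 i\right) = -3 - 8 i + 2 X$)
$T{\left(2 \right)} \left(\left(\left(-3\right) 0 - 4\right) + z\right) = \left(-3 - 8 i + 2 \cdot 2\right) \left(\left(\left(-3\right) 0 - 4\right) + 50\right) = \left(-3 - 8 i + 4\right) \left(\left(0 - 4\right) + 50\right) = \left(1 - 8 i\right) \left(-4 + 50\right) = \left(1 - 8 i\right) 46 = 46 - 368 i$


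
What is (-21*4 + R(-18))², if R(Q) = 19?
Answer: 4225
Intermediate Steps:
(-21*4 + R(-18))² = (-21*4 + 19)² = (-84 + 19)² = (-65)² = 4225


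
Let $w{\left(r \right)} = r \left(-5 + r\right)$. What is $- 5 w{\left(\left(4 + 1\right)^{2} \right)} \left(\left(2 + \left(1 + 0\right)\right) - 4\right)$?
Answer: $2500$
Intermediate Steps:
$- 5 w{\left(\left(4 + 1\right)^{2} \right)} \left(\left(2 + \left(1 + 0\right)\right) - 4\right) = - 5 \left(4 + 1\right)^{2} \left(-5 + \left(4 + 1\right)^{2}\right) \left(\left(2 + \left(1 + 0\right)\right) - 4\right) = - 5 \cdot 5^{2} \left(-5 + 5^{2}\right) \left(\left(2 + 1\right) - 4\right) = - 5 \cdot 25 \left(-5 + 25\right) \left(3 - 4\right) = - 5 \cdot 25 \cdot 20 \left(-1\right) = \left(-5\right) 500 \left(-1\right) = \left(-2500\right) \left(-1\right) = 2500$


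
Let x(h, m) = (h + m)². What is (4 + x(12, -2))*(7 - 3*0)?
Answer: 728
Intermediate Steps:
(4 + x(12, -2))*(7 - 3*0) = (4 + (12 - 2)²)*(7 - 3*0) = (4 + 10²)*(7 + 0) = (4 + 100)*7 = 104*7 = 728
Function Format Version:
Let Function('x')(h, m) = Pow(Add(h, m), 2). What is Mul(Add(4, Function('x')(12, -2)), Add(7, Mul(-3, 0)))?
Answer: 728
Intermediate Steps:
Mul(Add(4, Function('x')(12, -2)), Add(7, Mul(-3, 0))) = Mul(Add(4, Pow(Add(12, -2), 2)), Add(7, Mul(-3, 0))) = Mul(Add(4, Pow(10, 2)), Add(7, 0)) = Mul(Add(4, 100), 7) = Mul(104, 7) = 728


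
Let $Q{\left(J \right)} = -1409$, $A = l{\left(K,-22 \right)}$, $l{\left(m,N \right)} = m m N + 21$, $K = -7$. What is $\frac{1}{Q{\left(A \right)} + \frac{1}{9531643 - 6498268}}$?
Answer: $- \frac{3033375}{4274025374} \approx -0.00070972$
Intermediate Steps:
$l{\left(m,N \right)} = 21 + N m^{2}$ ($l{\left(m,N \right)} = m^{2} N + 21 = N m^{2} + 21 = 21 + N m^{2}$)
$A = -1057$ ($A = 21 - 22 \left(-7\right)^{2} = 21 - 1078 = -1057$)
$\frac{1}{Q{\left(A \right)} + \frac{1}{9531643 - 6498268}} = \frac{1}{-1409 + \frac{1}{9531643 - 6498268}} = \frac{1}{-1409 + \frac{1}{3033375}} = \frac{1}{- \frac{4274025374}{3033375}} = - \frac{3033375}{4274025374}$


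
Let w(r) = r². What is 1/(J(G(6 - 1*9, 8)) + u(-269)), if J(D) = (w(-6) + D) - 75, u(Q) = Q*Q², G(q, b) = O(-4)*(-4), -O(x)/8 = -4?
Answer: -1/19465276 ≈ -5.1374e-8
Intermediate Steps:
O(x) = 32 (O(x) = -8*(-4) = 32)
G(q, b) = -128 (G(q, b) = 32*(-4) = -128)
u(Q) = Q³
J(D) = -39 + D (J(D) = ((-6)² + D) - 75 = (36 + D) - 75 = -39 + D)
1/(J(G(6 - 1*9, 8)) + u(-269)) = 1/((-39 - 128) + (-269)³) = 1/(-167 - 19465109) = 1/(-19465276) = -1/19465276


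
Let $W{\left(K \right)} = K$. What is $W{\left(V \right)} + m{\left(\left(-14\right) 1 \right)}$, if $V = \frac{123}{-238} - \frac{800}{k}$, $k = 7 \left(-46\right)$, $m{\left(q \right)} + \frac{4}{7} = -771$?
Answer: $- \frac{4212811}{5474} \approx -769.6$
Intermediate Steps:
$m{\left(q \right)} = - \frac{5401}{7}$ ($m{\left(q \right)} = - \frac{4}{7} - 771 = - \frac{5401}{7}$)
$k = -322$
$V = \frac{10771}{5474}$ ($V = \frac{123}{-238} - \frac{800}{-322} = 123 \left(- \frac{1}{238}\right) - - \frac{400}{161} = - \frac{123}{238} + \frac{400}{161} = \frac{10771}{5474} \approx 1.9677$)
$W{\left(V \right)} + m{\left(\left(-14\right) 1 \right)} = \frac{10771}{5474} - \frac{5401}{7} = - \frac{4212811}{5474}$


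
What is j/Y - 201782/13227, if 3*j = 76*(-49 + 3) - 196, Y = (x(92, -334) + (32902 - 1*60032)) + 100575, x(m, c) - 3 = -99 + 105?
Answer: -7418986528/485788029 ≈ -15.272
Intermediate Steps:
x(m, c) = 9 (x(m, c) = 3 + (-99 + 105) = 3 + 6 = 9)
Y = 73454 (Y = (9 + (32902 - 1*60032)) + 100575 = (9 + (32902 - 60032)) + 100575 = (9 - 27130) + 100575 = -27121 + 100575 = 73454)
j = -3692/3 (j = (76*(-49 + 3) - 196)/3 = (76*(-46) - 196)/3 = (-3496 - 196)/3 = (⅓)*(-3692) = -3692/3 ≈ -1230.7)
j/Y - 201782/13227 = -3692/3/73454 - 201782/13227 = -3692/3*1/73454 - 201782*1/13227 = -1846/110181 - 201782/13227 = -7418986528/485788029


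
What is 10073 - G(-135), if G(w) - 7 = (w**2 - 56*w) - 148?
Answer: -15571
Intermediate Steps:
G(w) = -141 + w**2 - 56*w (G(w) = 7 + ((w**2 - 56*w) - 148) = 7 + (-148 + w**2 - 56*w) = -141 + w**2 - 56*w)
10073 - G(-135) = 10073 - (-141 + (-135)**2 - 56*(-135)) = 10073 - (-141 + 18225 + 7560) = 10073 - 1*25644 = 10073 - 25644 = -15571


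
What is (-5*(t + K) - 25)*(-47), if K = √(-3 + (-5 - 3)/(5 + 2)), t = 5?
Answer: 2350 + 235*I*√203/7 ≈ 2350.0 + 478.32*I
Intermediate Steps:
K = I*√203/7 (K = √(-3 - 8/7) = √(-29/7) = I*√203/7 ≈ 2.0354*I)
(-5*(t + K) - 25)*(-47) = (-5*(5 + I*√203/7) - 25)*(-47) = ((-25 - 5*I*√203/7) - 25)*(-47) = (-50 - 5*I*√203/7)*(-47) = 2350 + 235*I*√203/7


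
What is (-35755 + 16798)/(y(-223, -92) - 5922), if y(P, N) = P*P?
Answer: -267/617 ≈ -0.43274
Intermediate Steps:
y(P, N) = P²
(-35755 + 16798)/(y(-223, -92) - 5922) = (-35755 + 16798)/((-223)² - 5922) = -18957/(49729 - 5922) = -18957/43807 = -18957*1/43807 = -267/617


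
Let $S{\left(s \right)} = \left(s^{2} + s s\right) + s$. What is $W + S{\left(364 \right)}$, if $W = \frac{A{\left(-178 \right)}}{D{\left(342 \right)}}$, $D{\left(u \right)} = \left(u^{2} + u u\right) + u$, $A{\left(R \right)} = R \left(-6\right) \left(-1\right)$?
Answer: $\frac{10360824842}{39045} \approx 2.6536 \cdot 10^{5}$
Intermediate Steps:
$A{\left(R \right)} = 6 R$ ($A{\left(R \right)} = - 6 R \left(-1\right) = 6 R$)
$D{\left(u \right)} = u + 2 u^{2}$ ($D{\left(u \right)} = \left(u^{2} + u^{2}\right) + u = 2 u^{2} + u = u + 2 u^{2}$)
$S{\left(s \right)} = s + 2 s^{2}$ ($S{\left(s \right)} = \left(s^{2} + s^{2}\right) + s = 2 s^{2} + s = s + 2 s^{2}$)
$W = - \frac{178}{39045}$ ($W = \frac{6 \left(-178\right)}{342 \left(1 + 2 \cdot 342\right)} = - \frac{1068}{342 \left(1 + 684\right)} = - \frac{1068}{342 \cdot 685} = - \frac{1068}{234270} = \left(-1068\right) \frac{1}{234270} = - \frac{178}{39045} \approx -0.0045588$)
$W + S{\left(364 \right)} = - \frac{178}{39045} + 364 \left(1 + 2 \cdot 364\right) = - \frac{178}{39045} + 364 \left(1 + 728\right) = - \frac{178}{39045} + 364 \cdot 729 = - \frac{178}{39045} + 265356 = \frac{10360824842}{39045}$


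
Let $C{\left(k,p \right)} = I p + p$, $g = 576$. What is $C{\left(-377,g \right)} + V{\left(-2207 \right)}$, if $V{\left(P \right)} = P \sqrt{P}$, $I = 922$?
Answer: $531648 - 2207 i \sqrt{2207} \approx 5.3165 \cdot 10^{5} - 1.0368 \cdot 10^{5} i$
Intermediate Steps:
$C{\left(k,p \right)} = 923 p$ ($C{\left(k,p \right)} = 922 p + p = 923 p$)
$V{\left(P \right)} = P^{\frac{3}{2}}$
$C{\left(-377,g \right)} + V{\left(-2207 \right)} = 923 \cdot 576 + \left(-2207\right)^{\frac{3}{2}} = 531648 - 2207 i \sqrt{2207}$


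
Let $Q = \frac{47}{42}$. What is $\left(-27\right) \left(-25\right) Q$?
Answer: $\frac{10575}{14} \approx 755.36$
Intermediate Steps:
$Q = \frac{47}{42}$ ($Q = 47 \cdot \frac{1}{42} = \frac{47}{42} \approx 1.119$)
$\left(-27\right) \left(-25\right) Q = \left(-27\right) \left(-25\right) \frac{47}{42} = 675 \cdot \frac{47}{42} = \frac{10575}{14}$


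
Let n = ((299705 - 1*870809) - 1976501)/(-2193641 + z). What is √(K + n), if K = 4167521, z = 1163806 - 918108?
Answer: 2*√3953397023797522561/1947943 ≈ 2041.5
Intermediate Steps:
z = 245698
n = 2547605/1947943 (n = ((299705 - 1*870809) - 1976501)/(-2193641 + 245698) = ((299705 - 870809) - 1976501)/(-1947943) = (-571104 - 1976501)*(-1/1947943) = -2547605*(-1/1947943) = 2547605/1947943 ≈ 1.3078)
√(K + n) = √(4167521 + 2547605/1947943) = √(8118095906908/1947943) = 2*√3953397023797522561/1947943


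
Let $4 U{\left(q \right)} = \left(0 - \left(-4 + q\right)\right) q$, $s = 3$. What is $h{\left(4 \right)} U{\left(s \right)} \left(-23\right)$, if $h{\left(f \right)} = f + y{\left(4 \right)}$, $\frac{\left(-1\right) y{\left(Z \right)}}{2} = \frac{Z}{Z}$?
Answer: $- \frac{69}{2} \approx -34.5$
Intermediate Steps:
$y{\left(Z \right)} = -2$ ($y{\left(Z \right)} = - 2 \frac{Z}{Z} = \left(-2\right) 1 = -2$)
$U{\left(q \right)} = \frac{q \left(4 - q\right)}{4}$ ($U{\left(q \right)} = \frac{\left(0 - \left(-4 + q\right)\right) q}{4} = \frac{\left(4 - q\right) q}{4} = \frac{q \left(4 - q\right)}{4}$)
$h{\left(f \right)} = -2 + f$ ($h{\left(f \right)} = f - 2 = -2 + f$)
$h{\left(4 \right)} U{\left(s \right)} \left(-23\right) = \left(-2 + 4\right) \frac{1}{4} \cdot 3 \left(4 - 3\right) \left(-23\right) = 2 \cdot \frac{1}{4} \cdot 3 \left(4 - 3\right) \left(-23\right) = 2 \cdot \frac{1}{4} \cdot 3 \cdot 1 \left(-23\right) = 2 \cdot \frac{3}{4} \left(-23\right) = \frac{3}{2} \left(-23\right) = - \frac{69}{2}$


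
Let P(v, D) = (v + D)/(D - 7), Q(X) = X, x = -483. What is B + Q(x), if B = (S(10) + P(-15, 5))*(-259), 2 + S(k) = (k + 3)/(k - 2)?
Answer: -13447/8 ≈ -1680.9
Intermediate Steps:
S(k) = -2 + (3 + k)/(-2 + k) (S(k) = -2 + (k + 3)/(k - 2) = -2 + (3 + k)/(-2 + k))
P(v, D) = (D + v)/(-7 + D)
B = -9583/8 (B = ((7 - 1*10)/(-2 + 10) + (5 - 15)/(-7 + 5))*(-259) = ((7 - 10)/8 - 10/(-2))*(-259) = ((1/8)*(-3) - 1/2*(-10))*(-259) = (-3/8 + 5)*(-259) = (37/8)*(-259) = -9583/8 ≈ -1197.9)
B + Q(x) = -9583/8 - 483 = -13447/8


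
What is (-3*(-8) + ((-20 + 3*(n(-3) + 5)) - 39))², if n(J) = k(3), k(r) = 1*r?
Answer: 121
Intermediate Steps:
k(r) = r
n(J) = 3
(-3*(-8) + ((-20 + 3*(n(-3) + 5)) - 39))² = (-3*(-8) + ((-20 + 3*(3 + 5)) - 39))² = (24 + ((-20 + 3*8) - 39))² = (24 + ((-20 + 24) - 39))² = (24 + (4 - 39))² = (24 - 35)² = (-11)² = 121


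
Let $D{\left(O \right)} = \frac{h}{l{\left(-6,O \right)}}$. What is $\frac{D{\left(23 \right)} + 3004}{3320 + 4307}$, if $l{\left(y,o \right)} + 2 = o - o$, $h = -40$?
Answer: $\frac{3024}{7627} \approx 0.39649$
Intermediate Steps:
$l{\left(y,o \right)} = -2$ ($l{\left(y,o \right)} = -2 + \left(o - o\right) = -2 + 0 = -2$)
$D{\left(O \right)} = 20$ ($D{\left(O \right)} = - \frac{40}{-2} = \left(-40\right) \left(- \frac{1}{2}\right) = 20$)
$\frac{D{\left(23 \right)} + 3004}{3320 + 4307} = \frac{20 + 3004}{3320 + 4307} = \frac{3024}{7627}$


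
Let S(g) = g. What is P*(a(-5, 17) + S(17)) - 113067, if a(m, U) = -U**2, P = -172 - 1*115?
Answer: -35003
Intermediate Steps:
P = -287 (P = -172 - 115 = -287)
P*(a(-5, 17) + S(17)) - 113067 = -287*(-1*17**2 + 17) - 113067 = -287*(-1*289 + 17) - 113067 = -287*(-289 + 17) - 113067 = -287*(-272) - 113067 = 78064 - 113067 = -35003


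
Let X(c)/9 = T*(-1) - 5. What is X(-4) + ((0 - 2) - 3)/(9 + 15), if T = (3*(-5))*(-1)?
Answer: -4325/24 ≈ -180.21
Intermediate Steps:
T = 15 (T = -15*(-1) = 15)
X(c) = -180 (X(c) = 9*(15*(-1) - 5) = 9*(-15 - 5) = 9*(-20) = -180)
X(-4) + ((0 - 2) - 3)/(9 + 15) = -180 + ((0 - 2) - 3)/(9 + 15) = -180 + (-2 - 3)/24 = -180 - 5*1/24 = -180 - 5/24 = -4325/24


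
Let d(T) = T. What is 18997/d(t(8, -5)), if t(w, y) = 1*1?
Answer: 18997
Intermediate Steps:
t(w, y) = 1
18997/d(t(8, -5)) = 18997/1 = 18997*1 = 18997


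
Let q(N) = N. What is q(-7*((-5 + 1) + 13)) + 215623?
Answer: 215560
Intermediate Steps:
q(-7*((-5 + 1) + 13)) + 215623 = -7*((-5 + 1) + 13) + 215623 = -7*(-4 + 13) + 215623 = -7*9 + 215623 = -63 + 215623 = 215560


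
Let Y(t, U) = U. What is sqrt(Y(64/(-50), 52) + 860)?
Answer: 4*sqrt(57) ≈ 30.199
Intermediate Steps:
sqrt(Y(64/(-50), 52) + 860) = sqrt(52 + 860) = sqrt(912) = 4*sqrt(57)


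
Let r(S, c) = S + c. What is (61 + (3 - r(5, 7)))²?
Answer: 2704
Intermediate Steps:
(61 + (3 - r(5, 7)))² = (61 + (3 - (5 + 7)))² = (61 + (3 - 1*12))² = (61 + (3 - 12))² = (61 - 9)² = 52² = 2704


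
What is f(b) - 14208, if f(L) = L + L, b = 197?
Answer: -13814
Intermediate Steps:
f(L) = 2*L
f(b) - 14208 = 2*197 - 14208 = 394 - 14208 = -13814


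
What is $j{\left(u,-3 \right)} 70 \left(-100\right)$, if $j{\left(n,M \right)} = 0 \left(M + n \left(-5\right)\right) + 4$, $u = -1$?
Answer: $-28000$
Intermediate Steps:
$j{\left(n,M \right)} = 4$ ($j{\left(n,M \right)} = 0 \left(M - 5 n\right) + 4 = 0 + 4 = 4$)
$j{\left(u,-3 \right)} 70 \left(-100\right) = 4 \cdot 70 \left(-100\right) = 280 \left(-100\right) = -28000$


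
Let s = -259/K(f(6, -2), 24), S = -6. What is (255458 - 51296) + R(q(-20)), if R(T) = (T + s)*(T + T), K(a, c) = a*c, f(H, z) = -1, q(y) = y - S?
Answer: 1225511/6 ≈ 2.0425e+5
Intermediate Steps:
q(y) = 6 + y (q(y) = y - 1*(-6) = y + 6 = 6 + y)
s = 259/24 (s = -259/((-1*24)) = -259/(-24) = -259*(-1/24) = 259/24 ≈ 10.792)
R(T) = 2*T*(259/24 + T) (R(T) = (T + 259/24)*(T + T) = (259/24 + T)*(2*T) = 2*T*(259/24 + T))
(255458 - 51296) + R(q(-20)) = (255458 - 51296) + (6 - 20)*(259 + 24*(6 - 20))/12 = 204162 + (1/12)*(-14)*(259 + 24*(-14)) = 204162 + (1/12)*(-14)*(259 - 336) = 204162 + (1/12)*(-14)*(-77) = 204162 + 539/6 = 1225511/6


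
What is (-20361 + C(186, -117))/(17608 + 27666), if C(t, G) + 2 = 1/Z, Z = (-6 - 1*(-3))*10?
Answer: -610891/1358220 ≈ -0.44977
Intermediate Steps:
Z = -30 (Z = (-6 + 3)*10 = -3*10 = -30)
C(t, G) = -61/30 (C(t, G) = -2 + 1/(-30) = -2 - 1/30 = -61/30)
(-20361 + C(186, -117))/(17608 + 27666) = (-20361 - 61/30)/(17608 + 27666) = -610891/30/45274 = -610891/30*1/45274 = -610891/1358220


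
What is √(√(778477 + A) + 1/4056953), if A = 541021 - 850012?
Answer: √(4056953 + 16458867644209*√469486)/4056953 ≈ 26.176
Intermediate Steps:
A = -308991
√(√(778477 + A) + 1/4056953) = √(√(778477 - 308991) + 1/4056953) = √(√469486 + 1/4056953) = √(1/4056953 + √469486)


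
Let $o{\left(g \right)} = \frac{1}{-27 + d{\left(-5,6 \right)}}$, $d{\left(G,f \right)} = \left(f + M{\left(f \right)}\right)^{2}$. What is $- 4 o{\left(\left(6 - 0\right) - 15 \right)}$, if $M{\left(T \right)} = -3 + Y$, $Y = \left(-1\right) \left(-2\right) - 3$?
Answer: $\frac{4}{23} \approx 0.17391$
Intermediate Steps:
$Y = -1$ ($Y = 2 - 3 = -1$)
$M{\left(T \right)} = -4$ ($M{\left(T \right)} = -3 - 1 = -4$)
$d{\left(G,f \right)} = \left(-4 + f\right)^{2}$ ($d{\left(G,f \right)} = \left(f - 4\right)^{2} = \left(-4 + f\right)^{2}$)
$o{\left(g \right)} = - \frac{1}{23}$ ($o{\left(g \right)} = \frac{1}{-27 + \left(-4 + 6\right)^{2}} = \frac{1}{-27 + 2^{2}} = \frac{1}{-27 + 4} = \frac{1}{-23} = - \frac{1}{23}$)
$- 4 o{\left(\left(6 - 0\right) - 15 \right)} = \left(-4\right) \left(- \frac{1}{23}\right) = \frac{4}{23}$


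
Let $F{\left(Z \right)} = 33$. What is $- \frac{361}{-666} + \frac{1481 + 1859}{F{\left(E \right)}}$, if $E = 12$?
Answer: $\frac{745451}{7326} \approx 101.75$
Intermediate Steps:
$- \frac{361}{-666} + \frac{1481 + 1859}{F{\left(E \right)}} = - \frac{361}{-666} + \frac{1481 + 1859}{33} = \left(-361\right) \left(- \frac{1}{666}\right) + 3340 \cdot \frac{1}{33} = \frac{361}{666} + \frac{3340}{33} = \frac{745451}{7326}$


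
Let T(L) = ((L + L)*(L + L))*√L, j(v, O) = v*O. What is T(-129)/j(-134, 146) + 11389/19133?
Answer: 11389/19133 - 16641*I*√129/4891 ≈ 0.59525 - 38.643*I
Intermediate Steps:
j(v, O) = O*v
T(L) = 4*L^(5/2) (T(L) = ((2*L)*(2*L))*√L = (4*L²)*√L = 4*L^(5/2))
T(-129)/j(-134, 146) + 11389/19133 = (4*(-129)^(5/2))/((146*(-134))) + 11389/19133 = (4*(16641*I*√129))/(-19564) + 11389*(1/19133) = (66564*I*√129)*(-1/19564) + 11389/19133 = -16641*I*√129/4891 + 11389/19133 = 11389/19133 - 16641*I*√129/4891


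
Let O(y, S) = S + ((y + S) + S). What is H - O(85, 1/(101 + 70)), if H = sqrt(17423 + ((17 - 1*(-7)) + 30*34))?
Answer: -4846/57 + sqrt(18467) ≈ 50.876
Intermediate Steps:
O(y, S) = y + 3*S (O(y, S) = S + ((S + y) + S) = S + (y + 2*S) = y + 3*S)
H = sqrt(18467) (H = sqrt(17423 + ((17 + 7) + 1020)) = sqrt(17423 + (24 + 1020)) = sqrt(17423 + 1044) = sqrt(18467) ≈ 135.89)
H - O(85, 1/(101 + 70)) = sqrt(18467) - (85 + 3/(101 + 70)) = sqrt(18467) - (85 + 3/171) = sqrt(18467) - (85 + 3*(1/171)) = sqrt(18467) - (85 + 1/57) = sqrt(18467) - 1*4846/57 = sqrt(18467) - 4846/57 = -4846/57 + sqrt(18467)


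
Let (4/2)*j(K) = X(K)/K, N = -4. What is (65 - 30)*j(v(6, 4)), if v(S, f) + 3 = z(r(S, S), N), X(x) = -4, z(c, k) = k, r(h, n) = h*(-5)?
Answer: 10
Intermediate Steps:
r(h, n) = -5*h
v(S, f) = -7 (v(S, f) = -3 - 4 = -7)
j(K) = -2/K (j(K) = (-4/K)/2 = -2/K)
(65 - 30)*j(v(6, 4)) = (65 - 30)*(-2/(-7)) = 35*(-2*(-⅐)) = 35*(2/7) = 10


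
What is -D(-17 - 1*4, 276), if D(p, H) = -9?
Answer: 9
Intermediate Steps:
-D(-17 - 1*4, 276) = -1*(-9) = 9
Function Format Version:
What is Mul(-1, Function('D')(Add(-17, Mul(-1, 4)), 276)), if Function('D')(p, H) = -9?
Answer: 9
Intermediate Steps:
Mul(-1, Function('D')(Add(-17, Mul(-1, 4)), 276)) = Mul(-1, -9) = 9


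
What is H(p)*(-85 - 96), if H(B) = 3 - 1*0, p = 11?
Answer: -543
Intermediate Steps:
H(B) = 3 (H(B) = 3 + 0 = 3)
H(p)*(-85 - 96) = 3*(-85 - 96) = 3*(-181) = -543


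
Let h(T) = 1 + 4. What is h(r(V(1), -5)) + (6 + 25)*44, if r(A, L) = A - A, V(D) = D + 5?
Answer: 1369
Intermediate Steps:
V(D) = 5 + D
r(A, L) = 0
h(T) = 5
h(r(V(1), -5)) + (6 + 25)*44 = 5 + (6 + 25)*44 = 5 + 31*44 = 5 + 1364 = 1369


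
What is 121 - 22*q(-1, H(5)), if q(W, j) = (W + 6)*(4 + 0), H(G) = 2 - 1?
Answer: -319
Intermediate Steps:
H(G) = 1
q(W, j) = 24 + 4*W (q(W, j) = (6 + W)*4 = 24 + 4*W)
121 - 22*q(-1, H(5)) = 121 - 22*(24 + 4*(-1)) = 121 - 22*(24 - 4) = 121 - 22*20 = 121 - 440 = -319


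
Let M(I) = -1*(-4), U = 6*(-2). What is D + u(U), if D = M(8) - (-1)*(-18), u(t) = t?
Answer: -26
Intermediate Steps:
U = -12
M(I) = 4
D = -14 (D = 4 - (-1)*(-18) = 4 - 1*18 = 4 - 18 = -14)
D + u(U) = -14 - 12 = -26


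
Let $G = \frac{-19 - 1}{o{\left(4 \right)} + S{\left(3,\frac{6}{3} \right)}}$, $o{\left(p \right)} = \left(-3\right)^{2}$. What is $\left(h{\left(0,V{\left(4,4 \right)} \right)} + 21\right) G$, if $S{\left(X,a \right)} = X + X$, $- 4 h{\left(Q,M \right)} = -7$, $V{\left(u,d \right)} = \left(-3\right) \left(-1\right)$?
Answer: $- \frac{91}{3} \approx -30.333$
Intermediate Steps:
$V{\left(u,d \right)} = 3$
$h{\left(Q,M \right)} = \frac{7}{4}$ ($h{\left(Q,M \right)} = \left(- \frac{1}{4}\right) \left(-7\right) = \frac{7}{4}$)
$o{\left(p \right)} = 9$
$S{\left(X,a \right)} = 2 X$
$G = - \frac{4}{3}$ ($G = \frac{-19 - 1}{9 + 2 \cdot 3} = - \frac{20}{9 + 6} = - \frac{20}{15} = \left(-20\right) \frac{1}{15} = - \frac{4}{3} \approx -1.3333$)
$\left(h{\left(0,V{\left(4,4 \right)} \right)} + 21\right) G = \left(\frac{7}{4} + 21\right) \left(- \frac{4}{3}\right) = \frac{91}{4} \left(- \frac{4}{3}\right) = - \frac{91}{3}$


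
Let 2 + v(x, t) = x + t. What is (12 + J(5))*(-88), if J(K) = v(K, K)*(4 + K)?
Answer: -7392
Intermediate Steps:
v(x, t) = -2 + t + x (v(x, t) = -2 + (x + t) = -2 + (t + x) = -2 + t + x)
J(K) = (-2 + 2*K)*(4 + K) (J(K) = (-2 + K + K)*(4 + K) = (-2 + 2*K)*(4 + K))
(12 + J(5))*(-88) = (12 + 2*(-1 + 5)*(4 + 5))*(-88) = (12 + 2*4*9)*(-88) = (12 + 72)*(-88) = 84*(-88) = -7392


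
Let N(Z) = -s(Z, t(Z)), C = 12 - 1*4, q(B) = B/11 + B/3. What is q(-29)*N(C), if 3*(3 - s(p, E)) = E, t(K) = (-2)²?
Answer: 2030/99 ≈ 20.505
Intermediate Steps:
q(B) = 14*B/33 (q(B) = B*(1/11) + B*(⅓) = B/11 + B/3 = 14*B/33)
C = 8 (C = 12 - 4 = 8)
t(K) = 4
s(p, E) = 3 - E/3
N(Z) = -5/3 (N(Z) = -(3 - ⅓*4) = -(3 - 4/3) = -1*5/3 = -5/3)
q(-29)*N(C) = ((14/33)*(-29))*(-5/3) = -406/33*(-5/3) = 2030/99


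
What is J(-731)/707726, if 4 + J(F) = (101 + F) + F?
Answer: -1365/707726 ≈ -0.0019287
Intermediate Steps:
J(F) = 97 + 2*F (J(F) = -4 + ((101 + F) + F) = -4 + (101 + 2*F) = 97 + 2*F)
J(-731)/707726 = (97 + 2*(-731))/707726 = (97 - 1462)*(1/707726) = -1365*1/707726 = -1365/707726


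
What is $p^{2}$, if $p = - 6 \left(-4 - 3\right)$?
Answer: $1764$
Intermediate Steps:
$p = 42$ ($p = \left(-6\right) \left(-7\right) = 42$)
$p^{2} = 42^{2} = 1764$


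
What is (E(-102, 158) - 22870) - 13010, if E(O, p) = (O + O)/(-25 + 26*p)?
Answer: -48832748/1361 ≈ -35880.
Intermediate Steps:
E(O, p) = 2*O/(-25 + 26*p) (E(O, p) = (2*O)/(-25 + 26*p) = 2*O/(-25 + 26*p))
(E(-102, 158) - 22870) - 13010 = (2*(-102)/(-25 + 26*158) - 22870) - 13010 = (2*(-102)/(-25 + 4108) - 22870) - 13010 = (2*(-102)/4083 - 22870) - 13010 = (2*(-102)*(1/4083) - 22870) - 13010 = (-68/1361 - 22870) - 13010 = -31126138/1361 - 13010 = -48832748/1361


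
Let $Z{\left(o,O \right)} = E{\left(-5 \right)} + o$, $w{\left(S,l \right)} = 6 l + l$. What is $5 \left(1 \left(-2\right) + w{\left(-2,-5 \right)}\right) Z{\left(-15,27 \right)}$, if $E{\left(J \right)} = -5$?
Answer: $3700$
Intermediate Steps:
$w{\left(S,l \right)} = 7 l$
$Z{\left(o,O \right)} = -5 + o$
$5 \left(1 \left(-2\right) + w{\left(-2,-5 \right)}\right) Z{\left(-15,27 \right)} = 5 \left(1 \left(-2\right) + 7 \left(-5\right)\right) \left(-5 - 15\right) = 5 \left(-2 - 35\right) \left(-20\right) = 5 \left(-37\right) \left(-20\right) = \left(-185\right) \left(-20\right) = 3700$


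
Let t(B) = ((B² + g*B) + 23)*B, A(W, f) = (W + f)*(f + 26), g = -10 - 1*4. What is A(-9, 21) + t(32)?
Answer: 19732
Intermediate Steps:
g = -14 (g = -10 - 4 = -14)
A(W, f) = (26 + f)*(W + f) (A(W, f) = (W + f)*(26 + f) = (26 + f)*(W + f))
t(B) = B*(23 + B² - 14*B) (t(B) = ((B² - 14*B) + 23)*B = (23 + B² - 14*B)*B = B*(23 + B² - 14*B))
A(-9, 21) + t(32) = (21² + 26*(-9) + 26*21 - 9*21) + 32*(23 + 32² - 14*32) = (441 - 234 + 546 - 189) + 32*(23 + 1024 - 448) = 564 + 32*599 = 564 + 19168 = 19732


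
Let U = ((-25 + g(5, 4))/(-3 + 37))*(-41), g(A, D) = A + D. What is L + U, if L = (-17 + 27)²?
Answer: 2028/17 ≈ 119.29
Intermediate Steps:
U = 328/17 (U = ((-25 + (5 + 4))/(-3 + 37))*(-41) = ((-25 + 9)/34)*(-41) = -16*1/34*(-41) = -8/17*(-41) = 328/17 ≈ 19.294)
L = 100 (L = 10² = 100)
L + U = 100 + 328/17 = 2028/17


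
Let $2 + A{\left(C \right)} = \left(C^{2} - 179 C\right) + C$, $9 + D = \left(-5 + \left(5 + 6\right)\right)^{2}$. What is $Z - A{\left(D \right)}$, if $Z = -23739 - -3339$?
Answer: $-16321$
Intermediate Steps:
$Z = -20400$ ($Z = -23739 + 3339 = -20400$)
$D = 27$ ($D = -9 + \left(-5 + \left(5 + 6\right)\right)^{2} = -9 + \left(-5 + 11\right)^{2} = -9 + 6^{2} = -9 + 36 = 27$)
$A{\left(C \right)} = -2 + C^{2} - 178 C$ ($A{\left(C \right)} = -2 + \left(\left(C^{2} - 179 C\right) + C\right) = -2 + \left(C^{2} - 178 C\right) = -2 + C^{2} - 178 C$)
$Z - A{\left(D \right)} = -20400 - \left(-2 + 27^{2} - 4806\right) = -20400 - \left(-2 + 729 - 4806\right) = -20400 - -4079 = -20400 + 4079 = -16321$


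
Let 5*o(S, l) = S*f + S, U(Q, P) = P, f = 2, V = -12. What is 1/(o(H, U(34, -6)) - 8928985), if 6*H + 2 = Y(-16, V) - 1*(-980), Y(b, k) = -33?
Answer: -2/17857781 ≈ -1.1200e-7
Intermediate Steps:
H = 315/2 (H = -⅓ + (-33 - 1*(-980))/6 = -⅓ + (-33 + 980)/6 = -⅓ + (⅙)*947 = -⅓ + 947/6 = 315/2 ≈ 157.50)
o(S, l) = 3*S/5 (o(S, l) = (S*2 + S)/5 = (2*S + S)/5 = (3*S)/5 = 3*S/5)
1/(o(H, U(34, -6)) - 8928985) = 1/((⅗)*(315/2) - 8928985) = 1/(189/2 - 8928985) = 1/(-17857781/2) = -2/17857781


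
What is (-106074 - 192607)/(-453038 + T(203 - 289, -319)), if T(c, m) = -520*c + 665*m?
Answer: 298681/620453 ≈ 0.48139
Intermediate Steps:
(-106074 - 192607)/(-453038 + T(203 - 289, -319)) = (-106074 - 192607)/(-453038 + (-520*(203 - 289) + 665*(-319))) = -298681/(-453038 + (-520*(-86) - 212135)) = -298681/(-453038 + (44720 - 212135)) = -298681/(-453038 - 167415) = -298681/(-620453) = -298681*(-1/620453) = 298681/620453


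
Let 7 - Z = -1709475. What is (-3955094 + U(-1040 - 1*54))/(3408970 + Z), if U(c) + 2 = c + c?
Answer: -989321/1279613 ≈ -0.77314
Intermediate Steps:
U(c) = -2 + 2*c (U(c) = -2 + (c + c) = -2 + 2*c)
Z = 1709482 (Z = 7 - 1*(-1709475) = 7 + 1709475 = 1709482)
(-3955094 + U(-1040 - 1*54))/(3408970 + Z) = (-3955094 + (-2 + 2*(-1040 - 1*54)))/(3408970 + 1709482) = (-3955094 + (-2 + 2*(-1040 - 54)))/5118452 = (-3955094 + (-2 + 2*(-1094)))*(1/5118452) = (-3955094 + (-2 - 2188))*(1/5118452) = (-3955094 - 2190)*(1/5118452) = -3957284*1/5118452 = -989321/1279613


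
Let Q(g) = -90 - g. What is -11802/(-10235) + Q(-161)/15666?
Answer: 185616817/160341510 ≈ 1.1576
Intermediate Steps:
-11802/(-10235) + Q(-161)/15666 = -11802/(-10235) + (-90 - 1*(-161))/15666 = -11802*(-1/10235) + (-90 + 161)*(1/15666) = 11802/10235 + 71*(1/15666) = 11802/10235 + 71/15666 = 185616817/160341510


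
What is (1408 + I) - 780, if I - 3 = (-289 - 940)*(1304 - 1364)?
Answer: 74371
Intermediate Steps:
I = 73743 (I = 3 + (-289 - 940)*(1304 - 1364) = 3 - 1229*(-60) = 3 + 73740 = 73743)
(1408 + I) - 780 = (1408 + 73743) - 780 = 75151 - 780 = 74371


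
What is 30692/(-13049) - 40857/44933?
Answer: -1912226629/586330717 ≈ -3.2613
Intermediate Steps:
30692/(-13049) - 40857/44933 = 30692*(-1/13049) - 40857*1/44933 = -30692/13049 - 40857/44933 = -1912226629/586330717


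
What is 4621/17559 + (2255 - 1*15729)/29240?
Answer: -50735963/256712580 ≈ -0.19764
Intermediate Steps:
4621/17559 + (2255 - 1*15729)/29240 = 4621*(1/17559) + (2255 - 15729)*(1/29240) = 4621/17559 - 13474*1/29240 = 4621/17559 - 6737/14620 = -50735963/256712580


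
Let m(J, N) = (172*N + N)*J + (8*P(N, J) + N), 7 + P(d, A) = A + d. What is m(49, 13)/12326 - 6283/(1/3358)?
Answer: -130028853855/6163 ≈ -2.1098e+7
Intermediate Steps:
P(d, A) = -7 + A + d (P(d, A) = -7 + (A + d) = -7 + A + d)
m(J, N) = -56 + 8*J + 9*N + 173*J*N (m(J, N) = (172*N + N)*J + (8*(-7 + J + N) + N) = (173*N)*J + ((-56 + 8*J + 8*N) + N) = 173*J*N + (-56 + 8*J + 9*N) = -56 + 8*J + 9*N + 173*J*N)
m(49, 13)/12326 - 6283/(1/3358) = (-56 + 8*49 + 9*13 + 173*49*13)/12326 - 6283/(1/3358) = (-56 + 392 + 117 + 110201)*(1/12326) - 6283/1/3358 = 110654*(1/12326) - 6283*3358 = 55327/6163 - 21098314 = -130028853855/6163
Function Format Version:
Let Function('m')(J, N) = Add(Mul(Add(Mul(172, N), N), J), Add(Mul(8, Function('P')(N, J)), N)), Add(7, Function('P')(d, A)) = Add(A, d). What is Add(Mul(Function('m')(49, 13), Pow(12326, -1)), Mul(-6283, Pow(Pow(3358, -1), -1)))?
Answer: Rational(-130028853855, 6163) ≈ -2.1098e+7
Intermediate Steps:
Function('P')(d, A) = Add(-7, A, d) (Function('P')(d, A) = Add(-7, Add(A, d)) = Add(-7, A, d))
Function('m')(J, N) = Add(-56, Mul(8, J), Mul(9, N), Mul(173, J, N)) (Function('m')(J, N) = Add(Mul(Add(Mul(172, N), N), J), Add(Mul(8, Add(-7, J, N)), N)) = Add(Mul(Mul(173, N), J), Add(Add(-56, Mul(8, J), Mul(8, N)), N)) = Add(Mul(173, J, N), Add(-56, Mul(8, J), Mul(9, N))) = Add(-56, Mul(8, J), Mul(9, N), Mul(173, J, N)))
Add(Mul(Function('m')(49, 13), Pow(12326, -1)), Mul(-6283, Pow(Pow(3358, -1), -1))) = Add(Mul(Add(-56, Mul(8, 49), Mul(9, 13), Mul(173, 49, 13)), Pow(12326, -1)), Mul(-6283, Pow(Pow(3358, -1), -1))) = Add(Mul(Add(-56, 392, 117, 110201), Rational(1, 12326)), Mul(-6283, Pow(Rational(1, 3358), -1))) = Add(Mul(110654, Rational(1, 12326)), Mul(-6283, 3358)) = Add(Rational(55327, 6163), -21098314) = Rational(-130028853855, 6163)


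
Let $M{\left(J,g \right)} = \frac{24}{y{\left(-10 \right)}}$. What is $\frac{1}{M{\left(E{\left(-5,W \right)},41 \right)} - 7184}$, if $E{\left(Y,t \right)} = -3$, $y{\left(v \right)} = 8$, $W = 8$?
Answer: $- \frac{1}{7181} \approx -0.00013926$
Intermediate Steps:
$M{\left(J,g \right)} = 3$ ($M{\left(J,g \right)} = \frac{24}{8} = 24 \cdot \frac{1}{8} = 3$)
$\frac{1}{M{\left(E{\left(-5,W \right)},41 \right)} - 7184} = \frac{1}{3 - 7184} = \frac{1}{-7181} = - \frac{1}{7181}$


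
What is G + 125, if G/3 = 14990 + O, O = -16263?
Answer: -3694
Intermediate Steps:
G = -3819 (G = 3*(14990 - 16263) = 3*(-1273) = -3819)
G + 125 = -3819 + 125 = -3694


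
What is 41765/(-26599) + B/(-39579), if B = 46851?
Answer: -966402228/350920607 ≈ -2.7539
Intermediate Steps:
41765/(-26599) + B/(-39579) = 41765/(-26599) + 46851/(-39579) = 41765*(-1/26599) + 46851*(-1/39579) = -41765/26599 - 15617/13193 = -966402228/350920607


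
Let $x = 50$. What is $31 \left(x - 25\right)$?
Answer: $775$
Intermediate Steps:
$31 \left(x - 25\right) = 31 \left(50 - 25\right) = 31 \cdot 25 = 775$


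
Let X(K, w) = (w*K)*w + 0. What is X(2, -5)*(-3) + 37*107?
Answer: 3809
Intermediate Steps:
X(K, w) = K*w² (X(K, w) = (K*w)*w + 0 = K*w² + 0 = K*w²)
X(2, -5)*(-3) + 37*107 = (2*(-5)²)*(-3) + 37*107 = (2*25)*(-3) + 3959 = 50*(-3) + 3959 = -150 + 3959 = 3809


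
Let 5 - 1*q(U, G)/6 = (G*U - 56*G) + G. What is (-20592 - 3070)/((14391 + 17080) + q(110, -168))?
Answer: -23662/86941 ≈ -0.27216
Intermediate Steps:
q(U, G) = 30 + 330*G - 6*G*U (q(U, G) = 30 - 6*((G*U - 56*G) + G) = 30 - 6*((-56*G + G*U) + G) = 30 - 6*(-55*G + G*U) = 30 + (330*G - 6*G*U) = 30 + 330*G - 6*G*U)
(-20592 - 3070)/((14391 + 17080) + q(110, -168)) = (-20592 - 3070)/((14391 + 17080) + (30 + 330*(-168) - 6*(-168)*110)) = -23662/(31471 + (30 - 55440 + 110880)) = -23662/(31471 + 55470) = -23662/86941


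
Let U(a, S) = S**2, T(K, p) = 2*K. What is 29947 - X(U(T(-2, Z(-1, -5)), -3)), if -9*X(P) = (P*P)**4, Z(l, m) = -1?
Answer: 4812916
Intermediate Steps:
X(P) = -P**8/9
29947 - X(U(T(-2, Z(-1, -5)), -3)) = 29947 - (-1)*((-3)**2)**8/9 = 29947 - (-1)*9**8/9 = 29947 - (-1)*43046721/9 = 29947 - 1*(-4782969) = 29947 + 4782969 = 4812916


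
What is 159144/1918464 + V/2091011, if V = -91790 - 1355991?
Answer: -101864328075/167147055296 ≈ -0.60943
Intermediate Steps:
V = -1447781
159144/1918464 + V/2091011 = 159144/1918464 - 1447781/2091011 = 159144*(1/1918464) - 1447781*1/2091011 = 6631/79936 - 1447781/2091011 = -101864328075/167147055296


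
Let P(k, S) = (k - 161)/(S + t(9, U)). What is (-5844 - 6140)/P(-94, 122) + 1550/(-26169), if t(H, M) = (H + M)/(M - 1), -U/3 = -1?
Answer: 4460177182/741455 ≈ 6015.4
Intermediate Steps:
U = 3 (U = -3*(-1) = 3)
t(H, M) = (H + M)/(-1 + M)
P(k, S) = (-161 + k)/(6 + S) (P(k, S) = (k - 161)/(S + (9 + 3)/(-1 + 3)) = (-161 + k)/(S + 12/2) = (-161 + k)/(S + (1/2)*12) = (-161 + k)/(S + 6) = (-161 + k)/(6 + S))
(-5844 - 6140)/P(-94, 122) + 1550/(-26169) = (-5844 - 6140)/(((-161 - 94)/(6 + 122))) + 1550/(-26169) = -11984/(-255/128) + 1550*(-1/26169) = -11984/((1/128)*(-255)) - 1550/26169 = -11984/(-255/128) - 1550/26169 = -11984*(-128/255) - 1550/26169 = 1533952/255 - 1550/26169 = 4460177182/741455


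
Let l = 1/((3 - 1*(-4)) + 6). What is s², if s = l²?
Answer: 1/28561 ≈ 3.5013e-5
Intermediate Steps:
l = 1/13 (l = 1/((3 + 4) + 6) = 1/(7 + 6) = 1/13 ≈ 0.076923)
s = 1/169 (s = (1/13)² = 1/169 ≈ 0.0059172)
s² = (1/169)² = 1/28561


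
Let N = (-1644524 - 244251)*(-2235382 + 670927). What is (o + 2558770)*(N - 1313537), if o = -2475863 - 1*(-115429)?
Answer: 586063478591597568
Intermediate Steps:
o = -2360434 (o = -2475863 + 115429 = -2360434)
N = 2954903492625 (N = -1888775*(-1564455) = 2954903492625)
(o + 2558770)*(N - 1313537) = (-2360434 + 2558770)*(2954903492625 - 1313537) = 198336*2954902179088 = 586063478591597568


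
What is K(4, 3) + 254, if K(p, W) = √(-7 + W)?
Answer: 254 + 2*I ≈ 254.0 + 2.0*I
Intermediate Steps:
K(4, 3) + 254 = √(-7 + 3) + 254 = √(-4) + 254 = 2*I + 254 = 254 + 2*I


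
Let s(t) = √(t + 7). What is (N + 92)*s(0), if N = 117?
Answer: 209*√7 ≈ 552.96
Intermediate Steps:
s(t) = √(7 + t)
(N + 92)*s(0) = (117 + 92)*√(7 + 0) = 209*√7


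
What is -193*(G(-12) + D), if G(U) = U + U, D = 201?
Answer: -34161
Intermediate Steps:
G(U) = 2*U
-193*(G(-12) + D) = -193*(2*(-12) + 201) = -193*(-24 + 201) = -193*177 = -34161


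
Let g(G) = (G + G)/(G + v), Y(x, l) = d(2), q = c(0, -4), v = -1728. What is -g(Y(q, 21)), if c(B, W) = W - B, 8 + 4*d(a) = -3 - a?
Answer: -26/6925 ≈ -0.0037545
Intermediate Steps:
d(a) = -11/4 - a/4 (d(a) = -2 + (-3 - a)/4 = -2 + (-3/4 - a/4) = -11/4 - a/4)
q = -4 (q = -4 - 1*0 = -4 + 0 = -4)
Y(x, l) = -13/4 (Y(x, l) = -11/4 - 1/4*2 = -11/4 - 1/2 = -13/4)
g(G) = 2*G/(-1728 + G) (g(G) = (G + G)/(G - 1728) = (2*G)/(-1728 + G) = 2*G/(-1728 + G))
-g(Y(q, 21)) = -2*(-13)/(4*(-1728 - 13/4)) = -2*(-13)/(4*(-6925/4)) = -2*(-13)*(-4)/(4*6925) = -1*26/6925 = -26/6925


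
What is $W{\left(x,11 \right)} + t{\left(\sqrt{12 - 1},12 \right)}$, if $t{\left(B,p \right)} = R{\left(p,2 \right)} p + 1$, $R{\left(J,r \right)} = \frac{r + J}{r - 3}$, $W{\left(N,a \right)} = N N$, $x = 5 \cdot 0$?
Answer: $-167$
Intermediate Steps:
$x = 0$
$W{\left(N,a \right)} = N^{2}$
$R{\left(J,r \right)} = \frac{J + r}{-3 + r}$
$t{\left(B,p \right)} = 1 + p \left(-2 - p\right)$ ($t{\left(B,p \right)} = \frac{p + 2}{-3 + 2} p + 1 = \frac{2 + p}{-1} p + 1 = - (2 + p) p + 1 = \left(-2 - p\right) p + 1 = p \left(-2 - p\right) + 1 = 1 + p \left(-2 - p\right)$)
$W{\left(x,11 \right)} + t{\left(\sqrt{12 - 1},12 \right)} = 0^{2} + \left(1 - 12 \left(2 + 12\right)\right) = 0 + \left(1 - 12 \cdot 14\right) = 0 + \left(1 - 168\right) = 0 - 167 = -167$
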